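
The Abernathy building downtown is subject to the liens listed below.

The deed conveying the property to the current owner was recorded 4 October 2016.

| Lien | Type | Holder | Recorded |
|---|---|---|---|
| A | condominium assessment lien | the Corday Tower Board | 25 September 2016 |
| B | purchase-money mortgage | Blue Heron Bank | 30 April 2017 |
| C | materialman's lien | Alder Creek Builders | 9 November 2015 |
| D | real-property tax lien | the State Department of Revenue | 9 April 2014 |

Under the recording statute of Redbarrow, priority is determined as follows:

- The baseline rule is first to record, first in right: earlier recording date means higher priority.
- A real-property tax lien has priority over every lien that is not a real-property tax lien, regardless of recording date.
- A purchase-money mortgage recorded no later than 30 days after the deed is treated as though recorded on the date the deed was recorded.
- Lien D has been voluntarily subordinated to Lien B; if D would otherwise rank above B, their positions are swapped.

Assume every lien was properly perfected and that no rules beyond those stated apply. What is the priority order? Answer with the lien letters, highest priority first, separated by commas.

B, C, A, D

Adjusting effective dates: B missed the 30-day window (208 days after the deed), so its recording date stands.
D is a real-property tax lien and takes priority over every other lien.
Remaining liens by effective date: C (9 November 2015), A (25 September 2016), B (30 April 2017).
The subordination applies — D was senior to B — so D and B swap.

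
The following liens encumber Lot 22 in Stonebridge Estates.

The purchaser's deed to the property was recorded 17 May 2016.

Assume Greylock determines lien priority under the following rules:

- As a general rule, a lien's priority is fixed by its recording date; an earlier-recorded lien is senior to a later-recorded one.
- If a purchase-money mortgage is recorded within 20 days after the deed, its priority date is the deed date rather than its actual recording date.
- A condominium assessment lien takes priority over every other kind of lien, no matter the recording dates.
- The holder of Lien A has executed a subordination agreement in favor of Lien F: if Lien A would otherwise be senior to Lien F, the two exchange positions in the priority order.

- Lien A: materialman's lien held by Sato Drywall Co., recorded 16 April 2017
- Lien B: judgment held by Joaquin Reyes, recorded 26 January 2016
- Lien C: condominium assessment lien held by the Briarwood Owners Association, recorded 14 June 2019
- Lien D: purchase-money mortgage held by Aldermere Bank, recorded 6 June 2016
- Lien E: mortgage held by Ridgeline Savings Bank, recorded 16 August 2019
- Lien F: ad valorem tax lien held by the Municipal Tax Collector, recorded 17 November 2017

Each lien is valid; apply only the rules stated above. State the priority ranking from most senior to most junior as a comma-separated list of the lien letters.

Adjusting effective dates: D was recorded within the 20-day window, so its effective date is the deed date 17 May 2016.
C, as a condominium assessment lien, has superpriority and ranks first.
The other liens, earliest effective date first: B (26 January 2016), D (17 May 2016), A (16 April 2017), F (17 November 2017), E (16 August 2019).
A is senior to F before the subordination, so the two trade places.

C, B, D, F, A, E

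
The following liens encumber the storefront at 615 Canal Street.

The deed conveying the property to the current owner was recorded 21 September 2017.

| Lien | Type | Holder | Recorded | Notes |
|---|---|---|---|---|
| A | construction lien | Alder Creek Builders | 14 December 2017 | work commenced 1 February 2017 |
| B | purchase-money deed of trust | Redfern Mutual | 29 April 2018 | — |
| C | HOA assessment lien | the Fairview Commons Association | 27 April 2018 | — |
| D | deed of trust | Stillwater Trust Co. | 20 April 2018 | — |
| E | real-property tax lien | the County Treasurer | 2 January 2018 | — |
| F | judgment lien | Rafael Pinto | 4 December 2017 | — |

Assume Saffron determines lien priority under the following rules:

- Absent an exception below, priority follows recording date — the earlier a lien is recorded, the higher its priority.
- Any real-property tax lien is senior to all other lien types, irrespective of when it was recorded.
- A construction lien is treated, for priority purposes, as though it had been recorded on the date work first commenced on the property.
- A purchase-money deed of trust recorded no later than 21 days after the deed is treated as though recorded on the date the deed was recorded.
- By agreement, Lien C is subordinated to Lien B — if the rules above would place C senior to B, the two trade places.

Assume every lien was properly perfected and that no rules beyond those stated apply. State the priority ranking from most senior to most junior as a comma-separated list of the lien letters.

E, A, F, D, B, C

Effective dates: A is treated as recorded 1 February 2017, the work-commencement date; B was recorded 220 days after the deed, outside the 21-day window, so it keeps its recording date.
E is a real-property tax lien, so it outranks all other liens regardless of date.
The other liens, earliest effective date first: A (1 February 2017), F (4 December 2017), D (20 April 2018), C (27 April 2018), B (29 April 2018).
C would otherwise be senior to B, so under the subordination agreement C and B exchange positions.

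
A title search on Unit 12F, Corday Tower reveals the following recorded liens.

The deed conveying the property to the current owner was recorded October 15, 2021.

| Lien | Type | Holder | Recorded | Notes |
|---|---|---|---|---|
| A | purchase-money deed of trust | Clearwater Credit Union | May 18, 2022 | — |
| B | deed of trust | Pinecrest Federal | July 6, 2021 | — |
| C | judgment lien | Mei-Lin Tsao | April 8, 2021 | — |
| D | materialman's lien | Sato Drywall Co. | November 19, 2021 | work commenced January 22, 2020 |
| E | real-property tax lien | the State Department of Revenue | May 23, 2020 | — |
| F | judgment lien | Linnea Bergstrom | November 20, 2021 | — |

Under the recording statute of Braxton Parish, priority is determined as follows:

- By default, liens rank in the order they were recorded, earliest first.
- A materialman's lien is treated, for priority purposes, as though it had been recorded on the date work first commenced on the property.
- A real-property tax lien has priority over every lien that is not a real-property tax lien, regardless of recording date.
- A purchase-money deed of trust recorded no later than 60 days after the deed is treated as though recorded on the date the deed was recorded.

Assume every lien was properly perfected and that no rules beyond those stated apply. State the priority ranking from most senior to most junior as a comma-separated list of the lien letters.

E, D, C, B, F, A

Adjusting effective dates: A was recorded 215 days after the deed — beyond 60 days — so no relation-back applies; D is treated as recorded January 22, 2020, the work-commencement date.
E is a real-property tax lien and takes priority over every other lien.
Ordering the rest by effective date: D (January 22, 2020), C (April 8, 2021), B (July 6, 2021), F (November 20, 2021), A (May 18, 2022).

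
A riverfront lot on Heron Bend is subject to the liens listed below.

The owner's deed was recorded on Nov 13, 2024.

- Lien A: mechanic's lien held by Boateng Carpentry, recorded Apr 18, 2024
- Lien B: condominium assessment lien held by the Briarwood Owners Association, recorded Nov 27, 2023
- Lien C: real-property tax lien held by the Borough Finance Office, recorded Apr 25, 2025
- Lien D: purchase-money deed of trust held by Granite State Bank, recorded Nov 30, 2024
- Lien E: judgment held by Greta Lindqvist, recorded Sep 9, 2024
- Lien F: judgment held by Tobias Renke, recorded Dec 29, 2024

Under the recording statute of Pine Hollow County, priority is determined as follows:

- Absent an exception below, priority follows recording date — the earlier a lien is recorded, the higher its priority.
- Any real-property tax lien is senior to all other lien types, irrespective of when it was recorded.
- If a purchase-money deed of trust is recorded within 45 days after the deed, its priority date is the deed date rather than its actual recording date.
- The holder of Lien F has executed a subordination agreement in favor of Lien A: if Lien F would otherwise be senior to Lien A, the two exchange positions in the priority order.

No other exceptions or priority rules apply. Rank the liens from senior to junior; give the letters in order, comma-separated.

Effective dates after the stated exceptions: D was recorded within the 45-day window, so its effective date is the deed date Nov 13, 2024.
C is a real-property tax lien, so it outranks all other liens regardless of date.
Ordering the rest by effective date: B (Nov 27, 2023), A (Apr 18, 2024), E (Sep 9, 2024), D (Nov 13, 2024), F (Dec 29, 2024).
F already ranks below A; the subordination has no effect.

C, B, A, E, D, F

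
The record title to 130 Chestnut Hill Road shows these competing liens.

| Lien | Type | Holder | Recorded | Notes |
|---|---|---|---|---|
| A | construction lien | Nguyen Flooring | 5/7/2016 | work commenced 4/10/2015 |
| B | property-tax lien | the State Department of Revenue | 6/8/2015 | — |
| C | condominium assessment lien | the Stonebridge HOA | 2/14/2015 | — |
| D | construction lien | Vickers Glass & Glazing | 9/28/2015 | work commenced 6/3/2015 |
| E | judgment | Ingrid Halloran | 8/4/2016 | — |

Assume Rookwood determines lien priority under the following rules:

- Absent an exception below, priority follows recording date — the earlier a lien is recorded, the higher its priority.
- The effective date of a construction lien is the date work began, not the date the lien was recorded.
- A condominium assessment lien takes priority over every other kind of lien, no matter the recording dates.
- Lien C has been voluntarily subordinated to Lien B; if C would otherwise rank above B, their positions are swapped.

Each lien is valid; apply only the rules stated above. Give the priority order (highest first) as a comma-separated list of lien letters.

Adjusting effective dates: A's effective date is 4/10/2015, when work began; D relates back to 6/3/2015 (work commenced).
C, as a condominium assessment lien, has superpriority and ranks first.
Ordering the rest by effective date: A (4/10/2015), D (6/3/2015), B (6/8/2015), E (8/4/2016).
C is senior to B before the subordination, so the two trade places.

B, A, D, C, E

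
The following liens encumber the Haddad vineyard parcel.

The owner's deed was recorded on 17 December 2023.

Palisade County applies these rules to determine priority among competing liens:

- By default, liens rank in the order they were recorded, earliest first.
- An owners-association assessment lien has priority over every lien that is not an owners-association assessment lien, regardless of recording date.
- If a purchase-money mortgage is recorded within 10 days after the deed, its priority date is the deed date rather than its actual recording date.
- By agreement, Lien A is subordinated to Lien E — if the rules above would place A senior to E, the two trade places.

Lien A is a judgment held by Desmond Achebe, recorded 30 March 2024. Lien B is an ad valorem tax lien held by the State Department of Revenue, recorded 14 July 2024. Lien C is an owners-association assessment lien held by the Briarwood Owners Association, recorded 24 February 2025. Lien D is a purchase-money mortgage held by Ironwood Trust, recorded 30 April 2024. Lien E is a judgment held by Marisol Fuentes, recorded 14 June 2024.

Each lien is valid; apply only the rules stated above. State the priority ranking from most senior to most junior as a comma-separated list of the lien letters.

C, E, D, A, B

Effective dates after the stated exceptions: D was recorded 135 days after the deed — beyond 10 days — so no relation-back applies.
C is an owners-association assessment lien, so it outranks all other liens regardless of date.
Remaining liens by effective date: A (30 March 2024), D (30 April 2024), E (14 June 2024), B (14 July 2024).
A is senior to E before the subordination, so the two trade places.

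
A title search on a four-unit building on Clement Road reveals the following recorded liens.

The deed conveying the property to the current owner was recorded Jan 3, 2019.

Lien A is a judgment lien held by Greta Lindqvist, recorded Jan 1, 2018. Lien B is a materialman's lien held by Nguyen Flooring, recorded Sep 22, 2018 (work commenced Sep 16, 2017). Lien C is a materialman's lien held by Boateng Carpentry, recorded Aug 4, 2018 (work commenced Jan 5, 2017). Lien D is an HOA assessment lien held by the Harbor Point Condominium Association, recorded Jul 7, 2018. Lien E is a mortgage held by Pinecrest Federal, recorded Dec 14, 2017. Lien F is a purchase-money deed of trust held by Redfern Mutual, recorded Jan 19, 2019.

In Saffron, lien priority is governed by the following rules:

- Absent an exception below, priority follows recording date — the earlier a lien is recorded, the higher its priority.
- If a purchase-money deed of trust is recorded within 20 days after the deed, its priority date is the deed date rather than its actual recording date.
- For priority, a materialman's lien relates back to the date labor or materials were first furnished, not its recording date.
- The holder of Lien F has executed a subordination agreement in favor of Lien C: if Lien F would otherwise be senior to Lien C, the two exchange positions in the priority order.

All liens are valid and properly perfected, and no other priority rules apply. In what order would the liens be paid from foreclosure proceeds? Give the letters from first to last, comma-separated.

C, B, E, A, D, F

Effective dates: B relates back to Sep 16, 2017 (work commenced); C's effective date is Jan 5, 2017, when work began; F was recorded within the 20-day window, so its effective date is the deed date Jan 3, 2019.
By effective date: C (Jan 5, 2017), B (Sep 16, 2017), E (Dec 14, 2017), A (Jan 1, 2018), D (Jul 7, 2018), F (Jan 3, 2019).
F is already junior to C, so the subordination agreement changes nothing.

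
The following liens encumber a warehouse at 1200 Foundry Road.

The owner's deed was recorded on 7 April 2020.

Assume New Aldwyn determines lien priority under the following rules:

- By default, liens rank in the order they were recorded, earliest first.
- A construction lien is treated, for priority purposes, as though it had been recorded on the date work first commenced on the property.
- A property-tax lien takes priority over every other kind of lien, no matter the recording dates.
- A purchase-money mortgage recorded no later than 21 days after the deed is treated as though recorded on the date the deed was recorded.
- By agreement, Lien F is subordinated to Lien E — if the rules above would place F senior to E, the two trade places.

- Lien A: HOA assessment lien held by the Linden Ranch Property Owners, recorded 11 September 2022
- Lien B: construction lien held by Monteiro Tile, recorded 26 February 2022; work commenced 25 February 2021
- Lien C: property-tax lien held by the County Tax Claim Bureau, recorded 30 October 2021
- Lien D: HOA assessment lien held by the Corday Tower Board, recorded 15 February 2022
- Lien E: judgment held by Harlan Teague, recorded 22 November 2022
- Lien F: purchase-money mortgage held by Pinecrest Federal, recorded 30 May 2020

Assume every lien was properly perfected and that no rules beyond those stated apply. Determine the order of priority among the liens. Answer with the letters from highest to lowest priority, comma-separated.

Adjusting effective dates: B relates back to 25 February 2021 (work commenced); F was recorded 53 days after the deed, outside the 21-day window, so it keeps its recording date.
C is a property-tax lien and takes priority over every other lien.
Ordering the rest by effective date: F (30 May 2020), B (25 February 2021), D (15 February 2022), A (11 September 2022), E (22 November 2022).
F would otherwise be senior to E, so under the subordination agreement F and E exchange positions.

C, E, B, D, A, F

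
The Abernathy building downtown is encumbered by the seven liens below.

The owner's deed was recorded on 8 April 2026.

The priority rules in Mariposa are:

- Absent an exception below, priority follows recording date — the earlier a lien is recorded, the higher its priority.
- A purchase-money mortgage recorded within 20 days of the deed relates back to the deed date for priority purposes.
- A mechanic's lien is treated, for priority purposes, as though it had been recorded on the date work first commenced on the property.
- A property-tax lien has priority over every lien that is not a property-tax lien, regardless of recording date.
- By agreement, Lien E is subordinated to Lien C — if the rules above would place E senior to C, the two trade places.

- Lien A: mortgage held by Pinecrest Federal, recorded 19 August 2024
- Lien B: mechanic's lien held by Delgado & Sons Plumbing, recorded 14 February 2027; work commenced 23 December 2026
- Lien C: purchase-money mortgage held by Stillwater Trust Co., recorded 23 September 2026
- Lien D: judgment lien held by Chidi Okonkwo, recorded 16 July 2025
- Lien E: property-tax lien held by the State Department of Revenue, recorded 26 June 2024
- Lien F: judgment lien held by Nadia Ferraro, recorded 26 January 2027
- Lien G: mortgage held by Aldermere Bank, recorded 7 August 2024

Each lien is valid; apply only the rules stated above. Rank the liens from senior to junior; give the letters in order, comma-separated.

First, effective dates: B is treated as recorded 23 December 2026, the work-commencement date; C was recorded 168 days after the deed — beyond 20 days — so no relation-back applies.
E, as a property-tax lien, has superpriority and ranks first.
Among the remaining liens, by effective date: G (7 August 2024), A (19 August 2024), D (16 July 2025), C (23 September 2026), B (23 December 2026), F (26 January 2027).
Because E would otherwise rank above C, the subordination swaps them.

C, G, A, D, E, B, F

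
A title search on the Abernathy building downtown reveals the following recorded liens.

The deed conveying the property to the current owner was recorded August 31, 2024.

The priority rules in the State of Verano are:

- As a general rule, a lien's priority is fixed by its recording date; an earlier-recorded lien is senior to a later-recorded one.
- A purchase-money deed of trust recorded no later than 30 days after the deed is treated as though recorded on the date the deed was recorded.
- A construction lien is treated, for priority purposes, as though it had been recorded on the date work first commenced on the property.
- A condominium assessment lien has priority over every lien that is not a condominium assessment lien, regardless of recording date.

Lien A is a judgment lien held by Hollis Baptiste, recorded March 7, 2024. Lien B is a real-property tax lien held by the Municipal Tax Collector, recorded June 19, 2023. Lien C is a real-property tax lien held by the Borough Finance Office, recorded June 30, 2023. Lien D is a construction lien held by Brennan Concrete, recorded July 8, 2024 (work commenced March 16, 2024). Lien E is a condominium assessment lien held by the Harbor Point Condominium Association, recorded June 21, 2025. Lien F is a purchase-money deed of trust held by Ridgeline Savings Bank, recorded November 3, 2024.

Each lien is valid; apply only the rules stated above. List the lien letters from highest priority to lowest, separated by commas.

E, B, C, A, D, F

Effective dates after the stated exceptions: D's effective date is March 16, 2024, when work began; F was recorded 64 days after the deed, outside the 30-day window, so it keeps its recording date.
As a condominium assessment lien, E is senior to every other lien.
Remaining liens by effective date: B (June 19, 2023), C (June 30, 2023), A (March 7, 2024), D (March 16, 2024), F (November 3, 2024).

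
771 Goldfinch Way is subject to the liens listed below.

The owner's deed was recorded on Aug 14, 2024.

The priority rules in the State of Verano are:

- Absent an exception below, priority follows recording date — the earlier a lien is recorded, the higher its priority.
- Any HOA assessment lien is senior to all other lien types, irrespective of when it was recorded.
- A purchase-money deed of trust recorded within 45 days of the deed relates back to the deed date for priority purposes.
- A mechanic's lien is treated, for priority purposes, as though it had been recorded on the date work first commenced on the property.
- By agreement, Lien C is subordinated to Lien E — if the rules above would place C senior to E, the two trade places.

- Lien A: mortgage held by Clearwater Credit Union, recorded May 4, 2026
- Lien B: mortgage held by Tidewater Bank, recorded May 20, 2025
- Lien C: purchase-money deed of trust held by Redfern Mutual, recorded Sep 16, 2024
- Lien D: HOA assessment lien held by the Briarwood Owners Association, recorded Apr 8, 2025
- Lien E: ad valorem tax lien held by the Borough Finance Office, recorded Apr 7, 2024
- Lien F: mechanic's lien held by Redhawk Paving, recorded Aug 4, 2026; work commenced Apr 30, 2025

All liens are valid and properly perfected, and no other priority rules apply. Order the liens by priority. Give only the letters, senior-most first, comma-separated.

Effective dates: C relates back to the deed date Aug 14, 2024; F is treated as recorded Apr 30, 2025, the work-commencement date.
D is an HOA assessment lien, so it outranks all other liens regardless of date.
The other liens, earliest effective date first: E (Apr 7, 2024), C (Aug 14, 2024), F (Apr 30, 2025), B (May 20, 2025), A (May 4, 2026).
Since C is not senior to E, the subordination leaves the order unchanged.

D, E, C, F, B, A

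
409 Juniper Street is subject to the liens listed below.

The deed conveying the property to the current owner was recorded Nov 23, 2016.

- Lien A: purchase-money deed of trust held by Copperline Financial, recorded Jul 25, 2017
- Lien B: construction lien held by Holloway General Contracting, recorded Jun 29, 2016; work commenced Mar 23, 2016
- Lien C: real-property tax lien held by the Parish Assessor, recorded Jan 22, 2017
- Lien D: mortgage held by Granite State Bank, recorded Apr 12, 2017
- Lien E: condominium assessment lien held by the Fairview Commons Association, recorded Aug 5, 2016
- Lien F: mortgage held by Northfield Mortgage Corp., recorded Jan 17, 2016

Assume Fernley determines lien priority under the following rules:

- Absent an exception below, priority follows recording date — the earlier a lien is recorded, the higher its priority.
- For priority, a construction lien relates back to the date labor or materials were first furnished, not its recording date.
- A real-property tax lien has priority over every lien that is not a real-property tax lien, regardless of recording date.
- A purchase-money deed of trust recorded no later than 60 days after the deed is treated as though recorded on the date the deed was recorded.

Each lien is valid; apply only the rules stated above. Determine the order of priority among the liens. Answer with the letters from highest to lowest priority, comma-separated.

Adjusting effective dates: A was recorded 244 days after the deed, outside the 60-day window, so it keeps its recording date; B's effective date is Mar 23, 2016, when work began.
C, as a real-property tax lien, has superpriority and ranks first.
Ordering the rest by effective date: F (Jan 17, 2016), B (Mar 23, 2016), E (Aug 5, 2016), D (Apr 12, 2017), A (Jul 25, 2017).

C, F, B, E, D, A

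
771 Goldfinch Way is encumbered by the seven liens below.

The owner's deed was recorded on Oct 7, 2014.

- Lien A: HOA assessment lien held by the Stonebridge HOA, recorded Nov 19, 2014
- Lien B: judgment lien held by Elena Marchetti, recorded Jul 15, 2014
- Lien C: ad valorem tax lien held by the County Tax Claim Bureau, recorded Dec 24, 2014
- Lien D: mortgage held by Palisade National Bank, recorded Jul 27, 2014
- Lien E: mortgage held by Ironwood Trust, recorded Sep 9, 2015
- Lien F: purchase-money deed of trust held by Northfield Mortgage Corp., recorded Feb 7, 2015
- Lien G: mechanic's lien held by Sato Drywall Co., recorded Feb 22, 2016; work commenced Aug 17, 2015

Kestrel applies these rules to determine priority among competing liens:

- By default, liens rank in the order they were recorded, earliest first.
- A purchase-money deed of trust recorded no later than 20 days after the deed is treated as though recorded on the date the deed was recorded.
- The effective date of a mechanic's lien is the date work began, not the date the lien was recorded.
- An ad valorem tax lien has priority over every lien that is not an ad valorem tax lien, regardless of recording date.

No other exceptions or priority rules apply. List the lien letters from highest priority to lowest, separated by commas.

Effective dates: F was recorded 123 days after the deed, outside the 20-day window, so it keeps its recording date; G is treated as recorded Aug 17, 2015, the work-commencement date.
C is an ad valorem tax lien, so it outranks all other liens regardless of date.
The other liens, earliest effective date first: B (Jul 15, 2014), D (Jul 27, 2014), A (Nov 19, 2014), F (Feb 7, 2015), G (Aug 17, 2015), E (Sep 9, 2015).

C, B, D, A, F, G, E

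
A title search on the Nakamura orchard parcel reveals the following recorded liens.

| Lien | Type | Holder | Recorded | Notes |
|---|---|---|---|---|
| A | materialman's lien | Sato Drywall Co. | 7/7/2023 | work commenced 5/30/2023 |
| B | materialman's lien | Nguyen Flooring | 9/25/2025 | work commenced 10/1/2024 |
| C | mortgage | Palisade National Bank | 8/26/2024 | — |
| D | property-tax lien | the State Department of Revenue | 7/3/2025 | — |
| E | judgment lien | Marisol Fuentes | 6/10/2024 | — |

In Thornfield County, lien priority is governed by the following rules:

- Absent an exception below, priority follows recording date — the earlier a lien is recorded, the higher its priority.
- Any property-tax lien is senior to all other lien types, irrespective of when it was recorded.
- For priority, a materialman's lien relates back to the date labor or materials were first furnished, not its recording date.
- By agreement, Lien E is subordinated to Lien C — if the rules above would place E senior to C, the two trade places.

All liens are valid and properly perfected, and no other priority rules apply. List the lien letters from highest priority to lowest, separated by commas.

D, A, C, E, B

First, effective dates: A relates back to 5/30/2023 (work commenced); B is treated as recorded 10/1/2024, the work-commencement date.
D is a property-tax lien and takes priority over every other lien.
Among the remaining liens, by effective date: A (5/30/2023), E (6/10/2024), C (8/26/2024), B (10/1/2024).
E would otherwise be senior to C, so under the subordination agreement E and C exchange positions.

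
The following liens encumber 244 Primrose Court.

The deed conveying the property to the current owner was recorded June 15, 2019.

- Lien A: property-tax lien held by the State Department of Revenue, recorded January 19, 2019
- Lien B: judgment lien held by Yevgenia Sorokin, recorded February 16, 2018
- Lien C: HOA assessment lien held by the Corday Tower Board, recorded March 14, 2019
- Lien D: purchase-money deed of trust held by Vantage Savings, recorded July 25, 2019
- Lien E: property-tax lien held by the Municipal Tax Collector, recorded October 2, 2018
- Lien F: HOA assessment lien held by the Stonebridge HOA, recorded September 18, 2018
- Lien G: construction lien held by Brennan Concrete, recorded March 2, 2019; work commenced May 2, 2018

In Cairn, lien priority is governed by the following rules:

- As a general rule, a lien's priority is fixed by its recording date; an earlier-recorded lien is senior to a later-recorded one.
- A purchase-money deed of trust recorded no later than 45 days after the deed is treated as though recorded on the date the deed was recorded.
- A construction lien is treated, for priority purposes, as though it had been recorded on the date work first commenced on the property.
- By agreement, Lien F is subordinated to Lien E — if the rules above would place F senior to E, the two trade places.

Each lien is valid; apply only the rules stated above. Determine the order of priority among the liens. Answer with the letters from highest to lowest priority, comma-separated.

B, G, E, F, A, C, D

First, effective dates: D was recorded within the 45-day window, so its effective date is the deed date June 15, 2019; G's effective date is May 2, 2018, when work began.
Ordering by effective date: B (February 16, 2018), G (May 2, 2018), F (September 18, 2018), E (October 2, 2018), A (January 19, 2019), C (March 14, 2019), D (June 15, 2019).
F would otherwise be senior to E, so under the subordination agreement F and E exchange positions.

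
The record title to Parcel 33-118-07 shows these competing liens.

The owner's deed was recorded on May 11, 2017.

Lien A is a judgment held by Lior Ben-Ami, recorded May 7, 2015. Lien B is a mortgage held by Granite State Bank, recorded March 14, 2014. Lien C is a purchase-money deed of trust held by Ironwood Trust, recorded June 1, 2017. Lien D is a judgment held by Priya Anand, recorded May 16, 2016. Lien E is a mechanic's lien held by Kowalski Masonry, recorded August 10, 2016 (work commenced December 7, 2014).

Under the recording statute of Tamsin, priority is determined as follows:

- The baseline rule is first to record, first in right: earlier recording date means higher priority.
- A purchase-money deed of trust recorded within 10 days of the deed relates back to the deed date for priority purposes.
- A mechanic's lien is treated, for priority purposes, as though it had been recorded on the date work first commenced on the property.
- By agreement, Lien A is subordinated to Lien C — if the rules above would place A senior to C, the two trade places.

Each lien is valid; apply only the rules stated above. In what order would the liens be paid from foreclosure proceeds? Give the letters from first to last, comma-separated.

B, E, C, D, A

Effective dates: C was recorded 21 days after the deed, outside the 10-day window, so it keeps its recording date; E's effective date is December 7, 2014, when work began.
By effective date, earliest first: B (March 14, 2014), E (December 7, 2014), A (May 7, 2015), D (May 16, 2016), C (June 1, 2017).
A would otherwise be senior to C, so under the subordination agreement A and C exchange positions.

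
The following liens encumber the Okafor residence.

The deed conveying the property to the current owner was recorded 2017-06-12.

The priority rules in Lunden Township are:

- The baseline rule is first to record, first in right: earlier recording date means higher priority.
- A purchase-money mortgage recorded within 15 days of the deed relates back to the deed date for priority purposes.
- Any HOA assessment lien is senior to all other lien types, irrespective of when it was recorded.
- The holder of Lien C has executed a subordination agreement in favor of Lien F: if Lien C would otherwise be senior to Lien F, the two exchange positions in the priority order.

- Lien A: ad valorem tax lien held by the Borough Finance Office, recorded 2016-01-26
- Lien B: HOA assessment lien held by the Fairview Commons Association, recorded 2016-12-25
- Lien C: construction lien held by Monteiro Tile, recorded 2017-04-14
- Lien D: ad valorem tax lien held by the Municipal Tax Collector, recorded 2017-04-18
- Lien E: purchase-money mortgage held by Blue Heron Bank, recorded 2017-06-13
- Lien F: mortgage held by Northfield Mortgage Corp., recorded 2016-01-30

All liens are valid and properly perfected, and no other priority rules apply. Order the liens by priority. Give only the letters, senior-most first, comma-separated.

B, A, F, C, D, E

Adjusting effective dates: E's effective date is the deed date, 2017-06-12.
B, as an HOA assessment lien, has superpriority and ranks first.
Remaining liens by effective date: A (2016-01-26), F (2016-01-30), C (2017-04-14), D (2017-04-18), E (2017-06-12).
C already ranks below F; the subordination has no effect.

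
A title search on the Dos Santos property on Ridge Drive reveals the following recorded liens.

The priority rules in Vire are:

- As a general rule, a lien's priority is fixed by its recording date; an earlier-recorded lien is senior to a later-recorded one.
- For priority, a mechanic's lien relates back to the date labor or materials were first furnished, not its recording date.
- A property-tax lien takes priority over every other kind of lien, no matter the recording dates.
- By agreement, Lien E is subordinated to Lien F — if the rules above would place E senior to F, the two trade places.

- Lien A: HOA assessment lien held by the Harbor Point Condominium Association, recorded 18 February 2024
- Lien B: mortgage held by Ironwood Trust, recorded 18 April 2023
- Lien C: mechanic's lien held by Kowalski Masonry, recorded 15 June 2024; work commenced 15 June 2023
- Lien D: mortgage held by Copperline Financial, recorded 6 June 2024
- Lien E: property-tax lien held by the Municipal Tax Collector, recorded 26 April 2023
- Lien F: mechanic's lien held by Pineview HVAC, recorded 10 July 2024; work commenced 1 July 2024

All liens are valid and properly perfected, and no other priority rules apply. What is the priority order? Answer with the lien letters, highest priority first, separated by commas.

F, B, C, A, D, E

Effective dates after the stated exceptions: C relates back to 15 June 2023 (work commenced); F is treated as recorded 1 July 2024, the work-commencement date.
E, as a property-tax lien, has superpriority and ranks first.
The other liens, earliest effective date first: B (18 April 2023), C (15 June 2023), A (18 February 2024), D (6 June 2024), F (1 July 2024).
E would otherwise be senior to F, so under the subordination agreement E and F exchange positions.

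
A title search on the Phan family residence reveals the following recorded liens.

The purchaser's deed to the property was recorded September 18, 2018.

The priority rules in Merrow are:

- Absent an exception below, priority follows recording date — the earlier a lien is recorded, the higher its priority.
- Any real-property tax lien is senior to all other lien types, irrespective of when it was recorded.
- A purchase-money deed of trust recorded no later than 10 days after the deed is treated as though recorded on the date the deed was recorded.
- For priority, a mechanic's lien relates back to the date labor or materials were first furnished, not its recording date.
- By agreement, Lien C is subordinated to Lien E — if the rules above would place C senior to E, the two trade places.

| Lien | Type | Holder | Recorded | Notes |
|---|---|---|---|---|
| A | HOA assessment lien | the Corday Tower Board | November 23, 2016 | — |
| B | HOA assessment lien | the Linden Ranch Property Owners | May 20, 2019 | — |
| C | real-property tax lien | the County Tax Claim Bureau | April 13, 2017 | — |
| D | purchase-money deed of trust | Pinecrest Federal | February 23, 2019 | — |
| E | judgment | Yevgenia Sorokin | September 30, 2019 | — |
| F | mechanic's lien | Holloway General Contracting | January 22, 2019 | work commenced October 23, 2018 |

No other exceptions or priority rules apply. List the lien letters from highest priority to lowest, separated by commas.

First, effective dates: D missed the 10-day window (158 days after the deed), so its recording date stands; F relates back to October 23, 2018 (work commenced).
C, as a real-property tax lien, has superpriority and ranks first.
Among the remaining liens, by effective date: A (November 23, 2016), F (October 23, 2018), D (February 23, 2019), B (May 20, 2019), E (September 30, 2019).
C is senior to E before the subordination, so the two trade places.

E, A, F, D, B, C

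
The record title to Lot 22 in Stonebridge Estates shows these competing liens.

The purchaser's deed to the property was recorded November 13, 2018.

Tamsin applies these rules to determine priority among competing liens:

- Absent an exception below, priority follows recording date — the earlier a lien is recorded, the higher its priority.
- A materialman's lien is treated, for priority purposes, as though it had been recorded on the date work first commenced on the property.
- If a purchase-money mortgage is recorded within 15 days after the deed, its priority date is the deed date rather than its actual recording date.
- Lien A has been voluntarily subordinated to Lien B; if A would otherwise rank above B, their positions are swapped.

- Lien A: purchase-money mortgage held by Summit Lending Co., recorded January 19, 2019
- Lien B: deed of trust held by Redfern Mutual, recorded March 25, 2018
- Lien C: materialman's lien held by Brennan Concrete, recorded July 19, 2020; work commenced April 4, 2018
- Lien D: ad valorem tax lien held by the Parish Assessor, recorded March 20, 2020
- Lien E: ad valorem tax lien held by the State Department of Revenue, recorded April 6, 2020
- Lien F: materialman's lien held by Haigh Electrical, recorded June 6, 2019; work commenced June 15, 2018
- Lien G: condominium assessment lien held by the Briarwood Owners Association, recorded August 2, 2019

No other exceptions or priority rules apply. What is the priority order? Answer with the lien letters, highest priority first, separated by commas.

Effective dates: A missed the 15-day window (67 days after the deed), so its recording date stands; C is treated as recorded April 4, 2018, the work-commencement date; F is treated as recorded June 15, 2018, the work-commencement date.
Ordering by effective date: B (March 25, 2018), C (April 4, 2018), F (June 15, 2018), A (January 19, 2019), G (August 2, 2019), D (March 20, 2020), E (April 6, 2020).
Since A is not senior to B, the subordination leaves the order unchanged.

B, C, F, A, G, D, E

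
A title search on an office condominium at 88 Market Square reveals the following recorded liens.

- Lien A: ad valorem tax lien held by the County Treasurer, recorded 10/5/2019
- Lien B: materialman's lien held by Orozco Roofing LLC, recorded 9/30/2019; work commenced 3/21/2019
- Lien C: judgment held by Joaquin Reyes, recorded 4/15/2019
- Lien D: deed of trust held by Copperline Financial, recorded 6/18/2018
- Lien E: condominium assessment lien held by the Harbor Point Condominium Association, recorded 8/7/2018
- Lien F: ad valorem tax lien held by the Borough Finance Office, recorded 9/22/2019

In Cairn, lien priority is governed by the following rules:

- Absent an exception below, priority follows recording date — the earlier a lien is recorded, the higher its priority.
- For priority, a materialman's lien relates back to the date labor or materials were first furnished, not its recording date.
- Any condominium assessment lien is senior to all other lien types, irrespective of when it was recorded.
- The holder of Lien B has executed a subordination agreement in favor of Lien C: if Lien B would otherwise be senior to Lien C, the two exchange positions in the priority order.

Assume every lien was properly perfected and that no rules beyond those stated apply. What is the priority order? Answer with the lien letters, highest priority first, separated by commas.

E, D, C, B, F, A

First, effective dates: B's effective date is 3/21/2019, when work began.
E, as a condominium assessment lien, has superpriority and ranks first.
Ordering the rest by effective date: D (6/18/2018), B (3/21/2019), C (4/15/2019), F (9/22/2019), A (10/5/2019).
The subordination applies — B was senior to C — so B and C swap.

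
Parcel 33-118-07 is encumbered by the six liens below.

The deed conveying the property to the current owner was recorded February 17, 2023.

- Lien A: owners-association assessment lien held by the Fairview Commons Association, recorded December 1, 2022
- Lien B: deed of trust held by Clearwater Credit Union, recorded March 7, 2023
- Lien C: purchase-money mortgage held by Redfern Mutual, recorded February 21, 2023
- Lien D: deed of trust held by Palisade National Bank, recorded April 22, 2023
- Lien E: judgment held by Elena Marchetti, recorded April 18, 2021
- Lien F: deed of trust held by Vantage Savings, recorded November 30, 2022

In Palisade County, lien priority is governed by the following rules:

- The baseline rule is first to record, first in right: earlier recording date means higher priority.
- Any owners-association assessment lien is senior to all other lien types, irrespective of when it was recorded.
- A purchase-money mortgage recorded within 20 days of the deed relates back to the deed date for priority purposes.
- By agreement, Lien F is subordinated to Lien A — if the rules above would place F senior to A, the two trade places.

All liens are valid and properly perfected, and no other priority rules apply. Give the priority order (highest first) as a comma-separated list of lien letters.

A, E, F, C, B, D

Adjusting effective dates: C was recorded within the 20-day window, so its effective date is the deed date February 17, 2023.
A is an owners-association assessment lien, so it outranks all other liens regardless of date.
Ordering the rest by effective date: E (April 18, 2021), F (November 30, 2022), C (February 17, 2023), B (March 7, 2023), D (April 22, 2023).
F is already junior to A, so the subordination agreement changes nothing.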